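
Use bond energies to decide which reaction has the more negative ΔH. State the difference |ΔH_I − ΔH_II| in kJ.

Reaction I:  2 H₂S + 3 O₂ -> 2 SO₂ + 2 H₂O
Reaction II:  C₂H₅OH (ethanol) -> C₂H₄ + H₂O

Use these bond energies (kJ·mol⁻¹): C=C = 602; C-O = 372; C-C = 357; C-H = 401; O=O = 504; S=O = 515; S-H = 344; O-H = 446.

Reaction I, by 1038 kJ

Reaction I:
  Bonds broken (reactants):
    O=O: 3 × 504 = 1512
    S-H: 4 × 344 = 1376
    Σ(broken) = 2888 kJ
  Bonds formed (products):
    O-H: 4 × 446 = 1784
    S=O: 4 × 515 = 2060
    Σ(formed) = 3844 kJ
  ΔH_I = 2888 − 3844 = −956 kJ
Reaction II:
  Bonds broken (reactants):
    C-C: 1 × 357 = 357
    C-H: 5 × 401 = 2005
    C-O: 1 × 372 = 372
    O-H: 1 × 446 = 446
    Σ(broken) = 3180 kJ
  Bonds formed (products):
    C-H: 4 × 401 = 1604
    C=C: 1 × 602 = 602
    O-H: 2 × 446 = 892
    Σ(formed) = 3098 kJ
  ΔH_II = 3180 − 3098 = +82 kJ
ΔH_I − ΔH_II = −1038 kJ, so reaction I has the more negative ΔH; |ΔH_I − ΔH_II| = 1038 kJ.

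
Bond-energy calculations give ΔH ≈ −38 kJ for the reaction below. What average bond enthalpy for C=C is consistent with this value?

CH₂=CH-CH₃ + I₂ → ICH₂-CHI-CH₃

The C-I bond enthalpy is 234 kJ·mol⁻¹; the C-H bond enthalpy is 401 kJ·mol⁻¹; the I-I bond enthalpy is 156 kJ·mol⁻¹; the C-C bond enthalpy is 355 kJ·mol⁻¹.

D(C=C) ≈ 629 kJ/mol

Let D be the C=C bond energy.
Σ(broken) = 1×355 + 6×401 + 1×D + 1×156 = 2917 + D
Σ(formed) = 2×355 + 6×401 + 2×234 = 3584
ΔH = Σ(broken) − Σ(formed) = (2917 + D) − (3584) = −667 + D
Setting this equal to −38 kJ gives D = 629 kJ/mol.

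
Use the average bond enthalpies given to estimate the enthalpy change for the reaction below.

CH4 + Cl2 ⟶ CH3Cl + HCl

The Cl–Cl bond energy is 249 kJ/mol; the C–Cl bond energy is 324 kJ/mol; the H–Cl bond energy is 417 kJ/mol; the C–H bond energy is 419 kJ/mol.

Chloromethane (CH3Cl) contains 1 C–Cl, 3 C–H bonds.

Bonds broken (reactants):
  C–H: 4 × 419 = 1676
  Cl–Cl: 1 × 249 = 249
  Σ(broken) = 1925 kJ
Bonds formed (products):
  C–Cl: 1 × 324 = 324
  C–H: 3 × 419 = 1257
  H–Cl: 1 × 417 = 417
  Σ(formed) = 1998 kJ
ΔH = Σ(broken) − Σ(formed) = 1925 − 1998 = −73 kJ

ΔH ≈ −73 kJ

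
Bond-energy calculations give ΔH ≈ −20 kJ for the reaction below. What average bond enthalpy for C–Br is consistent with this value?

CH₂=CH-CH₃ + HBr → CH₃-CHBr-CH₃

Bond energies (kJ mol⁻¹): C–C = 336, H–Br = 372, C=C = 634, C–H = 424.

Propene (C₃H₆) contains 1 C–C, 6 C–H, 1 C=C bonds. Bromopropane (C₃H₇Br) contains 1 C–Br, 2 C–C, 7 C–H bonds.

D(C–Br) ≈ 266 kJ/mol

Let D be the C–Br bond energy.
Σ(broken) = 1×336 + 6×424 + 1×634 + 1×372 = 3886
Σ(formed) = 1×D + 2×336 + 7×424 = 3640 + D
ΔH = Σ(broken) − Σ(formed) = (3886) − (3640 + D) = +246 − D
Setting this equal to −20 kJ gives D = 266 kJ/mol.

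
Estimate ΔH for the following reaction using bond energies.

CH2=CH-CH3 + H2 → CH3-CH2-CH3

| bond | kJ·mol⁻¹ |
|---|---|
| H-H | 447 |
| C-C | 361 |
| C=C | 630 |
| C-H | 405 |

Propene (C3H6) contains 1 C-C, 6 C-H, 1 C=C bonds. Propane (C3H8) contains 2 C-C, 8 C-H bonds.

ΔH ≈ −94 kJ

Bonds broken (reactants):
  C-C: 1 × 361 = 361
  C-H: 6 × 405 = 2430
  C=C: 1 × 630 = 630
  H-H: 1 × 447 = 447
  Σ(broken) = 3868 kJ
Bonds formed (products):
  C-C: 2 × 361 = 722
  C-H: 8 × 405 = 3240
  Σ(formed) = 3962 kJ
ΔH = Σ(broken) − Σ(formed) = 3868 − 3962 = −94 kJ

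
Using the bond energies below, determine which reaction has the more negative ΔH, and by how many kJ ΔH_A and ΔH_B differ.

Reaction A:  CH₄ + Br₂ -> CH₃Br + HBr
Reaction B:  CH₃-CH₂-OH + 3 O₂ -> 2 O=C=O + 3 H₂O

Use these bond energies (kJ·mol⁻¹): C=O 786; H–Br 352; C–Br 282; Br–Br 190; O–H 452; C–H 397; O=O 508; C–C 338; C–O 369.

Reaction B, by 1141 kJ

Reaction A:
  Bonds broken (reactants):
    Br–Br: 1 × 190 = 190
    C–H: 4 × 397 = 1588
    Σ(broken) = 1778 kJ
  Bonds formed (products):
    C–Br: 1 × 282 = 282
    C–H: 3 × 397 = 1191
    H–Br: 1 × 352 = 352
    Σ(formed) = 1825 kJ
  ΔH_A = 1778 − 1825 = −47 kJ
Reaction B:
  Bonds broken (reactants):
    C–C: 1 × 338 = 338
    C–H: 5 × 397 = 1985
    C–O: 1 × 369 = 369
    O–H: 1 × 452 = 452
    O=O: 3 × 508 = 1524
    Σ(broken) = 4668 kJ
  Bonds formed (products):
    C=O: 4 × 786 = 3144
    O–H: 6 × 452 = 2712
    Σ(formed) = 5856 kJ
  ΔH_B = 4668 − 5856 = −1188 kJ
ΔH_A − ΔH_B = +1141 kJ, so reaction B has the more negative ΔH; |ΔH_A − ΔH_B| = 1141 kJ.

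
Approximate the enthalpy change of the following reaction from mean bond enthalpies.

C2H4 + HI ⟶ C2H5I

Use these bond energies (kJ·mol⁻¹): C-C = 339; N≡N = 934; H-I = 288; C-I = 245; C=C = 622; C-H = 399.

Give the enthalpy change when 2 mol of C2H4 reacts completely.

Bonds broken (reactants):
  C-H: 4 × 399 = 1596
  C=C: 1 × 622 = 622
  H-I: 1 × 288 = 288
  Σ(broken) = 2506 kJ
Bonds formed (products):
  C-C: 1 × 339 = 339
  C-H: 5 × 399 = 1995
  C-I: 1 × 245 = 245
  Σ(formed) = 2579 kJ
ΔH = Σ(broken) − Σ(formed) = 2506 − 2579 = −73 kJ
For 2× the reaction as written: 2 × (−73) = −146 kJ

ΔH = −146 kJ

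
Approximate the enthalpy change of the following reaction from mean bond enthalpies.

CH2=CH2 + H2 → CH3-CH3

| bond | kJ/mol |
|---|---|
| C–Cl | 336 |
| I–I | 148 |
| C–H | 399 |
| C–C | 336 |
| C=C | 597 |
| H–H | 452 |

Bonds broken (reactants):
  C–H: 4 × 399 = 1596
  C=C: 1 × 597 = 597
  H–H: 1 × 452 = 452
  Σ(broken) = 2645 kJ
Bonds formed (products):
  C–C: 1 × 336 = 336
  C–H: 6 × 399 = 2394
  Σ(formed) = 2730 kJ
ΔH = Σ(broken) − Σ(formed) = 2645 − 2730 = −85 kJ

ΔH ≈ −85 kJ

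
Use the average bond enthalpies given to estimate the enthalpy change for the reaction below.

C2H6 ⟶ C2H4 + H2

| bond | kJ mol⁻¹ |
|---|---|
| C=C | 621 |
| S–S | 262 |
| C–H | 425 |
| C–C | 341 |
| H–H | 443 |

Bonds broken (reactants):
  C–C: 1 × 341 = 341
  C–H: 6 × 425 = 2550
  Σ(broken) = 2891 kJ
Bonds formed (products):
  C–H: 4 × 425 = 1700
  C=C: 1 × 621 = 621
  H–H: 1 × 443 = 443
  Σ(formed) = 2764 kJ
ΔH = Σ(broken) − Σ(formed) = 2891 − 2764 = +127 kJ

ΔH ≈ +127 kJ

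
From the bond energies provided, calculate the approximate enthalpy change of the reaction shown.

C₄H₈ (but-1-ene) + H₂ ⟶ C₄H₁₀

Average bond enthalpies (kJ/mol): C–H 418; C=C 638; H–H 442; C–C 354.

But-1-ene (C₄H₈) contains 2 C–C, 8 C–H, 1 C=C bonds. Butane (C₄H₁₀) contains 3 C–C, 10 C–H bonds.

ΔH ≈ −110 kJ

Bonds broken (reactants):
  C–C: 2 × 354 = 708
  C–H: 8 × 418 = 3344
  C=C: 1 × 638 = 638
  H–H: 1 × 442 = 442
  Σ(broken) = 5132 kJ
Bonds formed (products):
  C–C: 3 × 354 = 1062
  C–H: 10 × 418 = 4180
  Σ(formed) = 5242 kJ
ΔH = Σ(broken) − Σ(formed) = 5132 − 5242 = −110 kJ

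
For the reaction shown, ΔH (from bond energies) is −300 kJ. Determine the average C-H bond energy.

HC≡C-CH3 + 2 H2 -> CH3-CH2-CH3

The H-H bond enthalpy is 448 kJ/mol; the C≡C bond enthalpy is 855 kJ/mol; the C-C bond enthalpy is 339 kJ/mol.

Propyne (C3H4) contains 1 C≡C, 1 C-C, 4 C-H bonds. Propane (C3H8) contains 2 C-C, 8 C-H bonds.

D(C-H) ≈ 428 kJ/mol

Let D be the C-H bond energy.
Σ(broken) = 1×855 + 1×339 + 4×D + 2×448 = 2090 + 4D
Σ(formed) = 2×339 + 8×D = 678 + 8D
ΔH = Σ(broken) − Σ(formed) = (2090 + 4D) − (678 + 8D) = +1412 − 4D
Setting this equal to −300 kJ gives 4D = 1712, so D = 428 kJ/mol.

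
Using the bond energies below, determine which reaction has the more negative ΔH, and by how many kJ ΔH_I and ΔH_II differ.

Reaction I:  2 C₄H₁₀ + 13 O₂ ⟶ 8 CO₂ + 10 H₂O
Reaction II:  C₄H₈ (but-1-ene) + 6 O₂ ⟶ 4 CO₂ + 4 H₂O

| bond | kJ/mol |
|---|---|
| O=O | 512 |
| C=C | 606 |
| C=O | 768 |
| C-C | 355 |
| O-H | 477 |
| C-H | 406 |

Reaction I:
  Bonds broken (reactants):
    C-C: 6 × 355 = 2130
    C-H: 20 × 406 = 8120
    O=O: 13 × 512 = 6656
    Σ(broken) = 16906 kJ
  Bonds formed (products):
    C=O: 16 × 768 = 12288
    O-H: 20 × 477 = 9540
    Σ(formed) = 21828 kJ
  ΔH_I = 16906 − 21828 = −4922 kJ
Reaction II:
  Bonds broken (reactants):
    C-C: 2 × 355 = 710
    C-H: 8 × 406 = 3248
    C=C: 1 × 606 = 606
    O=O: 6 × 512 = 3072
    Σ(broken) = 7636 kJ
  Bonds formed (products):
    C=O: 8 × 768 = 6144
    O-H: 8 × 477 = 3816
    Σ(formed) = 9960 kJ
  ΔH_II = 7636 − 9960 = −2324 kJ
ΔH_I − ΔH_II = −2598 kJ, so reaction I has the more negative ΔH; |ΔH_I − ΔH_II| = 2598 kJ.

Reaction I, by 2598 kJ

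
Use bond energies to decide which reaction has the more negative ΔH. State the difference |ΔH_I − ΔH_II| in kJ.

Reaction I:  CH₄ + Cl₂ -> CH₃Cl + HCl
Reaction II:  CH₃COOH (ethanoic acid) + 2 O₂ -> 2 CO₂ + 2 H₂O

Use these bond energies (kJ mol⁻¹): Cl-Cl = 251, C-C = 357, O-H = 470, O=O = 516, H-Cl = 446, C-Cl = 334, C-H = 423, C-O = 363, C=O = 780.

Reaction II, by 623 kJ

Reaction I:
  Bonds broken (reactants):
    C-H: 4 × 423 = 1692
    Cl-Cl: 1 × 251 = 251
    Σ(broken) = 1943 kJ
  Bonds formed (products):
    C-Cl: 1 × 334 = 334
    C-H: 3 × 423 = 1269
    H-Cl: 1 × 446 = 446
    Σ(formed) = 2049 kJ
  ΔH_I = 1943 − 2049 = −106 kJ
Reaction II:
  Bonds broken (reactants):
    C-C: 1 × 357 = 357
    C-H: 3 × 423 = 1269
    C-O: 1 × 363 = 363
    C=O: 1 × 780 = 780
    O-H: 1 × 470 = 470
    O=O: 2 × 516 = 1032
    Σ(broken) = 4271 kJ
  Bonds formed (products):
    C=O: 4 × 780 = 3120
    O-H: 4 × 470 = 1880
    Σ(formed) = 5000 kJ
  ΔH_II = 4271 − 5000 = −729 kJ
ΔH_I − ΔH_II = +623 kJ, so reaction II has the more negative ΔH; |ΔH_I − ΔH_II| = 623 kJ.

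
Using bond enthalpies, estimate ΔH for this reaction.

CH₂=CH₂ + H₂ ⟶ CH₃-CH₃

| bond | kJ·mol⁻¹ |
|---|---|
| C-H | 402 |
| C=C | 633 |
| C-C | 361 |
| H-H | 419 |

ΔH ≈ −113 kJ

Bonds broken (reactants):
  C-H: 4 × 402 = 1608
  C=C: 1 × 633 = 633
  H-H: 1 × 419 = 419
  Σ(broken) = 2660 kJ
Bonds formed (products):
  C-C: 1 × 361 = 361
  C-H: 6 × 402 = 2412
  Σ(formed) = 2773 kJ
ΔH = Σ(broken) − Σ(formed) = 2660 − 2773 = −113 kJ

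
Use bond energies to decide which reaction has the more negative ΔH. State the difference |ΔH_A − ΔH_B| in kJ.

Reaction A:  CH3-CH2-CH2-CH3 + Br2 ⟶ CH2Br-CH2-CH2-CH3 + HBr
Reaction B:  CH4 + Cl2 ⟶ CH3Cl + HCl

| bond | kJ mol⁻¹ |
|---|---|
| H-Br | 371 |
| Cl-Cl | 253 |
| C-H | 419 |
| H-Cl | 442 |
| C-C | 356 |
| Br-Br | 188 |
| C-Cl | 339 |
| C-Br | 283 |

Reaction B, by 62 kJ

Reaction A:
  Bonds broken (reactants):
    Br-Br: 1 × 188 = 188
    C-C: 3 × 356 = 1068
    C-H: 10 × 419 = 4190
    Σ(broken) = 5446 kJ
  Bonds formed (products):
    C-Br: 1 × 283 = 283
    C-C: 3 × 356 = 1068
    C-H: 9 × 419 = 3771
    H-Br: 1 × 371 = 371
    Σ(formed) = 5493 kJ
  ΔH_A = 5446 − 5493 = −47 kJ
Reaction B:
  Bonds broken (reactants):
    C-H: 4 × 419 = 1676
    Cl-Cl: 1 × 253 = 253
    Σ(broken) = 1929 kJ
  Bonds formed (products):
    C-Cl: 1 × 339 = 339
    C-H: 3 × 419 = 1257
    H-Cl: 1 × 442 = 442
    Σ(formed) = 2038 kJ
  ΔH_B = 1929 − 2038 = −109 kJ
ΔH_A − ΔH_B = +62 kJ, so reaction B has the more negative ΔH; |ΔH_A − ΔH_B| = 62 kJ.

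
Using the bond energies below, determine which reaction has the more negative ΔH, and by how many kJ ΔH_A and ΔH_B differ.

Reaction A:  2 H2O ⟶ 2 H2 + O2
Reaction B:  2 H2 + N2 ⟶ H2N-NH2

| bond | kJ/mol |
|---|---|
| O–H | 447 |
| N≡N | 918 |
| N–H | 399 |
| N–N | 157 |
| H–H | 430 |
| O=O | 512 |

Reaction A:
  Bonds broken (reactants):
    O–H: 4 × 447 = 1788
    Σ(broken) = 1788 kJ
  Bonds formed (products):
    H–H: 2 × 430 = 860
    O=O: 1 × 512 = 512
    Σ(formed) = 1372 kJ
  ΔH_A = 1788 − 1372 = +416 kJ
Reaction B:
  Bonds broken (reactants):
    H–H: 2 × 430 = 860
    N≡N: 1 × 918 = 918
    Σ(broken) = 1778 kJ
  Bonds formed (products):
    N–H: 4 × 399 = 1596
    N–N: 1 × 157 = 157
    Σ(formed) = 1753 kJ
  ΔH_B = 1778 − 1753 = +25 kJ
ΔH_A − ΔH_B = +391 kJ, so reaction B has the more negative ΔH; |ΔH_A − ΔH_B| = 391 kJ.

Reaction B, by 391 kJ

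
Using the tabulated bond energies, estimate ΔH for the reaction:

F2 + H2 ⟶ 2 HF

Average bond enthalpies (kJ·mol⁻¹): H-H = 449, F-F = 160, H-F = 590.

ΔH ≈ −571 kJ

Bonds broken (reactants):
  F-F: 1 × 160 = 160
  H-H: 1 × 449 = 449
  Σ(broken) = 609 kJ
Bonds formed (products):
  H-F: 2 × 590 = 1180
  Σ(formed) = 1180 kJ
ΔH = Σ(broken) − Σ(formed) = 609 − 1180 = −571 kJ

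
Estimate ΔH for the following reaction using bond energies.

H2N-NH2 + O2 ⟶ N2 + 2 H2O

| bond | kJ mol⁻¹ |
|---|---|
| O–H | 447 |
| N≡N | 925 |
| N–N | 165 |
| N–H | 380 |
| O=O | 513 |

ΔH ≈ −515 kJ

Bonds broken (reactants):
  N–H: 4 × 380 = 1520
  N–N: 1 × 165 = 165
  O=O: 1 × 513 = 513
  Σ(broken) = 2198 kJ
Bonds formed (products):
  N≡N: 1 × 925 = 925
  O–H: 4 × 447 = 1788
  Σ(formed) = 2713 kJ
ΔH = Σ(broken) − Σ(formed) = 2198 − 2713 = −515 kJ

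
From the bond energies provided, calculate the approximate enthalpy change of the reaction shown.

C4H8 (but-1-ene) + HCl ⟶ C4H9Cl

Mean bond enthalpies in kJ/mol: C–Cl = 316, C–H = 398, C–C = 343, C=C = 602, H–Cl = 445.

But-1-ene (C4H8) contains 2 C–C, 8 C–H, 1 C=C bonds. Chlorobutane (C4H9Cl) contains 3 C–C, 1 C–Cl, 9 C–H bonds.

Bonds broken (reactants):
  C–C: 2 × 343 = 686
  C–H: 8 × 398 = 3184
  C=C: 1 × 602 = 602
  H–Cl: 1 × 445 = 445
  Σ(broken) = 4917 kJ
Bonds formed (products):
  C–C: 3 × 343 = 1029
  C–Cl: 1 × 316 = 316
  C–H: 9 × 398 = 3582
  Σ(formed) = 4927 kJ
ΔH = Σ(broken) − Σ(formed) = 4917 − 4927 = −10 kJ

ΔH ≈ −10 kJ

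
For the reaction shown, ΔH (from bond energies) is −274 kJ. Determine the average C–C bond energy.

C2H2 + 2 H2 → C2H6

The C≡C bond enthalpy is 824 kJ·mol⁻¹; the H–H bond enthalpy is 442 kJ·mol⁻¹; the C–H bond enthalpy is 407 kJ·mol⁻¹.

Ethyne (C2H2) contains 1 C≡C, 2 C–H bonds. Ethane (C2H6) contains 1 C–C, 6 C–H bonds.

Let D be the C–C bond energy.
Σ(broken) = 1×824 + 2×407 + 2×442 = 2522
Σ(formed) = 1×D + 6×407 = 2442 + D
ΔH = Σ(broken) − Σ(formed) = (2522) − (2442 + D) = +80 − D
Setting this equal to −274 kJ gives D = 354 kJ/mol.

D(C–C) ≈ 354 kJ/mol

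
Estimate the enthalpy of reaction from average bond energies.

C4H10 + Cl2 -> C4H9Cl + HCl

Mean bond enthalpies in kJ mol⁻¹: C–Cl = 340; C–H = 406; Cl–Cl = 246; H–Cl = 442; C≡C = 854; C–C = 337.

ΔH ≈ −130 kJ

Bonds broken (reactants):
  C–C: 3 × 337 = 1011
  C–H: 10 × 406 = 4060
  Cl–Cl: 1 × 246 = 246
  Σ(broken) = 5317 kJ
Bonds formed (products):
  C–C: 3 × 337 = 1011
  C–Cl: 1 × 340 = 340
  C–H: 9 × 406 = 3654
  H–Cl: 1 × 442 = 442
  Σ(formed) = 5447 kJ
ΔH = Σ(broken) − Σ(formed) = 5317 − 5447 = −130 kJ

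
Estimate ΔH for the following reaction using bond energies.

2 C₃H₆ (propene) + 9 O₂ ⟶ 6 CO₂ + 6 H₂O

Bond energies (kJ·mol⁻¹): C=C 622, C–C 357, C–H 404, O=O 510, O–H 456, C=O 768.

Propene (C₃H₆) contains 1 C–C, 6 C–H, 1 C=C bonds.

ΔH ≈ −3292 kJ

Bonds broken (reactants):
  C–C: 2 × 357 = 714
  C–H: 12 × 404 = 4848
  C=C: 2 × 622 = 1244
  O=O: 9 × 510 = 4590
  Σ(broken) = 11396 kJ
Bonds formed (products):
  C=O: 12 × 768 = 9216
  O–H: 12 × 456 = 5472
  Σ(formed) = 14688 kJ
ΔH = Σ(broken) − Σ(formed) = 11396 − 14688 = −3292 kJ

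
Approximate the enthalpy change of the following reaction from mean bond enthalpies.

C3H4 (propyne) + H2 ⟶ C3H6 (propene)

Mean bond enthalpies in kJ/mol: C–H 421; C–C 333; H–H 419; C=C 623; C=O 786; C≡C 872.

ΔH ≈ −174 kJ

Bonds broken (reactants):
  C≡C: 1 × 872 = 872
  C–C: 1 × 333 = 333
  C–H: 4 × 421 = 1684
  H–H: 1 × 419 = 419
  Σ(broken) = 3308 kJ
Bonds formed (products):
  C–C: 1 × 333 = 333
  C–H: 6 × 421 = 2526
  C=C: 1 × 623 = 623
  Σ(formed) = 3482 kJ
ΔH = Σ(broken) − Σ(formed) = 3308 − 3482 = −174 kJ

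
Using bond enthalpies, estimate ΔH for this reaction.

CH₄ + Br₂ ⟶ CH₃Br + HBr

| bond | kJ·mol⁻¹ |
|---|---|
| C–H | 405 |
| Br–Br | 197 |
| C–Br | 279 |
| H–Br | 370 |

Bonds broken (reactants):
  Br–Br: 1 × 197 = 197
  C–H: 4 × 405 = 1620
  Σ(broken) = 1817 kJ
Bonds formed (products):
  C–Br: 1 × 279 = 279
  C–H: 3 × 405 = 1215
  H–Br: 1 × 370 = 370
  Σ(formed) = 1864 kJ
ΔH = Σ(broken) − Σ(formed) = 1817 − 1864 = −47 kJ

ΔH ≈ −47 kJ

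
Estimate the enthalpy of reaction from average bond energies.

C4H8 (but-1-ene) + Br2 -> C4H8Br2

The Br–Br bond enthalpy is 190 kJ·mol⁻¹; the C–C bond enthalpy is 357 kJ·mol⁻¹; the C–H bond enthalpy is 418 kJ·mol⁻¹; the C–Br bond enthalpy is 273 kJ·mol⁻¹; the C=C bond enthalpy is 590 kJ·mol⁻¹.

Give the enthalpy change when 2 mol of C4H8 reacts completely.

Bonds broken (reactants):
  Br–Br: 1 × 190 = 190
  C–C: 2 × 357 = 714
  C–H: 8 × 418 = 3344
  C=C: 1 × 590 = 590
  Σ(broken) = 4838 kJ
Bonds formed (products):
  C–Br: 2 × 273 = 546
  C–C: 3 × 357 = 1071
  C–H: 8 × 418 = 3344
  Σ(formed) = 4961 kJ
ΔH = Σ(broken) − Σ(formed) = 4838 − 4961 = −123 kJ
For 2× the reaction as written: 2 × (−123) = −246 kJ

ΔH = −246 kJ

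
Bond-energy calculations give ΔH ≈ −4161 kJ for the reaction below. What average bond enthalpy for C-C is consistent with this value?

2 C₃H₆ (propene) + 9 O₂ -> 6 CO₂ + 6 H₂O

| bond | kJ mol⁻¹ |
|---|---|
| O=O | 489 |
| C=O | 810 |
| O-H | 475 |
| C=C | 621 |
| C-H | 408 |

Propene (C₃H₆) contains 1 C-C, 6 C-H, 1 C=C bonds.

D(C-C) ≈ 360 kJ/mol

Let D be the C-C bond energy.
Σ(broken) = 2×D + 12×408 + 2×621 + 9×489 = 10539 + 2D
Σ(formed) = 12×810 + 12×475 = 15420
ΔH = Σ(broken) − Σ(formed) = (10539 + 2D) − (15420) = −4881 + 2D
Setting this equal to −4161 kJ gives 2D = 720, so D = 360 kJ/mol.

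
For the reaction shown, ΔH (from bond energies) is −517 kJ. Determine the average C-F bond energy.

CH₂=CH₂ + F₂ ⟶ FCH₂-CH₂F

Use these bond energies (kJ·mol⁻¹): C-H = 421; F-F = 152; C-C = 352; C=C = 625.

Let D be the C-F bond energy.
Σ(broken) = 4×421 + 1×625 + 1×152 = 2461
Σ(formed) = 1×352 + 2×D + 4×421 = 2036 + 2D
ΔH = Σ(broken) − Σ(formed) = (2461) − (2036 + 2D) = +425 − 2D
Setting this equal to −517 kJ gives 2D = 942, so D = 471 kJ/mol.

D(C-F) ≈ 471 kJ/mol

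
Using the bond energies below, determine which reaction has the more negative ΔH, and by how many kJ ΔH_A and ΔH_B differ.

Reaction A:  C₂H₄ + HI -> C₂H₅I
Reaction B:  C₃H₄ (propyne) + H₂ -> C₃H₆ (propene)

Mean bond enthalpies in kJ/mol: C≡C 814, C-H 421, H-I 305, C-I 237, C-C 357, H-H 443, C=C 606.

Reaction A:
  Bonds broken (reactants):
    C-H: 4 × 421 = 1684
    C=C: 1 × 606 = 606
    H-I: 1 × 305 = 305
    Σ(broken) = 2595 kJ
  Bonds formed (products):
    C-C: 1 × 357 = 357
    C-H: 5 × 421 = 2105
    C-I: 1 × 237 = 237
    Σ(formed) = 2699 kJ
  ΔH_A = 2595 − 2699 = −104 kJ
Reaction B:
  Bonds broken (reactants):
    C≡C: 1 × 814 = 814
    C-C: 1 × 357 = 357
    C-H: 4 × 421 = 1684
    H-H: 1 × 443 = 443
    Σ(broken) = 3298 kJ
  Bonds formed (products):
    C-C: 1 × 357 = 357
    C-H: 6 × 421 = 2526
    C=C: 1 × 606 = 606
    Σ(formed) = 3489 kJ
  ΔH_B = 3298 − 3489 = −191 kJ
ΔH_A − ΔH_B = +87 kJ, so reaction B has the more negative ΔH; |ΔH_A − ΔH_B| = 87 kJ.

Reaction B, by 87 kJ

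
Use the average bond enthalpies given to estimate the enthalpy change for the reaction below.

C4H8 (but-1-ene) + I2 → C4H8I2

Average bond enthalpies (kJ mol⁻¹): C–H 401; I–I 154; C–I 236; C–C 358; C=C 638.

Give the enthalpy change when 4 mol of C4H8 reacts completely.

ΔH = −152 kJ

Bonds broken (reactants):
  C–C: 2 × 358 = 716
  C–H: 8 × 401 = 3208
  C=C: 1 × 638 = 638
  I–I: 1 × 154 = 154
  Σ(broken) = 4716 kJ
Bonds formed (products):
  C–C: 3 × 358 = 1074
  C–H: 8 × 401 = 3208
  C–I: 2 × 236 = 472
  Σ(formed) = 4754 kJ
ΔH = Σ(broken) − Σ(formed) = 4716 − 4754 = −38 kJ
For 4× the reaction as written: 4 × (−38) = −152 kJ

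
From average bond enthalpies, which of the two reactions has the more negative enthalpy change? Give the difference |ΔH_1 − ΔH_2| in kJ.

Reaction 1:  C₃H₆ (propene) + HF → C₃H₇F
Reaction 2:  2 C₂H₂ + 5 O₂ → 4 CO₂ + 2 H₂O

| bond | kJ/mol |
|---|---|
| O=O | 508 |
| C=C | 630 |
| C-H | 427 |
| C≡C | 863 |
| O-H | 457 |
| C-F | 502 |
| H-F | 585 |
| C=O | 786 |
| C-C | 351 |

Reaction 2, by 2077 kJ

Reaction 1:
  Bonds broken (reactants):
    C-C: 1 × 351 = 351
    C-H: 6 × 427 = 2562
    C=C: 1 × 630 = 630
    H-F: 1 × 585 = 585
    Σ(broken) = 4128 kJ
  Bonds formed (products):
    C-C: 2 × 351 = 702
    C-F: 1 × 502 = 502
    C-H: 7 × 427 = 2989
    Σ(formed) = 4193 kJ
  ΔH_1 = 4128 − 4193 = −65 kJ
Reaction 2:
  Bonds broken (reactants):
    C≡C: 2 × 863 = 1726
    C-H: 4 × 427 = 1708
    O=O: 5 × 508 = 2540
    Σ(broken) = 5974 kJ
  Bonds formed (products):
    C=O: 8 × 786 = 6288
    O-H: 4 × 457 = 1828
    Σ(formed) = 8116 kJ
  ΔH_2 = 5974 − 8116 = −2142 kJ
ΔH_1 − ΔH_2 = +2077 kJ, so reaction 2 has the more negative ΔH; |ΔH_1 − ΔH_2| = 2077 kJ.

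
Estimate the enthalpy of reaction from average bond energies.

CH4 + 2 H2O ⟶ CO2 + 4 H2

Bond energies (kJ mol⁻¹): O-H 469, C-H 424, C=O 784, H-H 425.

ΔH ≈ +304 kJ

Bonds broken (reactants):
  C-H: 4 × 424 = 1696
  O-H: 4 × 469 = 1876
  Σ(broken) = 3572 kJ
Bonds formed (products):
  C=O: 2 × 784 = 1568
  H-H: 4 × 425 = 1700
  Σ(formed) = 3268 kJ
ΔH = Σ(broken) − Σ(formed) = 3572 − 3268 = +304 kJ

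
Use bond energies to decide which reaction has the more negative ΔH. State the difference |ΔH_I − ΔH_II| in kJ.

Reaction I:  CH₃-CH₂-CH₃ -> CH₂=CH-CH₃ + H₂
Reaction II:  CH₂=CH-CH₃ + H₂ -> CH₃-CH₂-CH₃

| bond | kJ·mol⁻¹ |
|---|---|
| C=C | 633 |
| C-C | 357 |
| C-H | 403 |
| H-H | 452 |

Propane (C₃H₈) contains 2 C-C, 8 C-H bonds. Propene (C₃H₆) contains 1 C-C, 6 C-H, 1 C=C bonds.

Reaction I:
  Bonds broken (reactants):
    C-C: 2 × 357 = 714
    C-H: 8 × 403 = 3224
    Σ(broken) = 3938 kJ
  Bonds formed (products):
    C-C: 1 × 357 = 357
    C-H: 6 × 403 = 2418
    C=C: 1 × 633 = 633
    H-H: 1 × 452 = 452
    Σ(formed) = 3860 kJ
  ΔH_I = 3938 − 3860 = +78 kJ
Reaction II:
  Bonds broken (reactants):
    C-C: 1 × 357 = 357
    C-H: 6 × 403 = 2418
    C=C: 1 × 633 = 633
    H-H: 1 × 452 = 452
    Σ(broken) = 3860 kJ
  Bonds formed (products):
    C-C: 2 × 357 = 714
    C-H: 8 × 403 = 3224
    Σ(formed) = 3938 kJ
  ΔH_II = 3860 − 3938 = −78 kJ
ΔH_I − ΔH_II = +156 kJ, so reaction II has the more negative ΔH; |ΔH_I − ΔH_II| = 156 kJ.

Reaction II, by 156 kJ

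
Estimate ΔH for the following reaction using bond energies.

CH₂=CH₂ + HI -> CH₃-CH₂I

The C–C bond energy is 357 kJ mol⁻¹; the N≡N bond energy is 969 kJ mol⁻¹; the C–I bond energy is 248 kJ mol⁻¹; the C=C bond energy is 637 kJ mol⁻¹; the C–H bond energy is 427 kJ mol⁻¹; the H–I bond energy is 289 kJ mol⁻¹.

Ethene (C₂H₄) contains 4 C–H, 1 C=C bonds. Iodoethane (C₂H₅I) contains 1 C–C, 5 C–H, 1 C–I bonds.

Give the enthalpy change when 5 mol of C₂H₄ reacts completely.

Bonds broken (reactants):
  C–H: 4 × 427 = 1708
  C=C: 1 × 637 = 637
  H–I: 1 × 289 = 289
  Σ(broken) = 2634 kJ
Bonds formed (products):
  C–C: 1 × 357 = 357
  C–H: 5 × 427 = 2135
  C–I: 1 × 248 = 248
  Σ(formed) = 2740 kJ
ΔH = Σ(broken) − Σ(formed) = 2634 − 2740 = −106 kJ
For 5× the reaction as written: 5 × (−106) = −530 kJ

ΔH = −530 kJ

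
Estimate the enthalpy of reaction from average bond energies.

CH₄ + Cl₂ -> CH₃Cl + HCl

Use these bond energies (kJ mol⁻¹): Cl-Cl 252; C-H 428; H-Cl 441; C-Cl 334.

Bonds broken (reactants):
  C-H: 4 × 428 = 1712
  Cl-Cl: 1 × 252 = 252
  Σ(broken) = 1964 kJ
Bonds formed (products):
  C-Cl: 1 × 334 = 334
  C-H: 3 × 428 = 1284
  H-Cl: 1 × 441 = 441
  Σ(formed) = 2059 kJ
ΔH = Σ(broken) − Σ(formed) = 1964 − 2059 = −95 kJ

ΔH ≈ −95 kJ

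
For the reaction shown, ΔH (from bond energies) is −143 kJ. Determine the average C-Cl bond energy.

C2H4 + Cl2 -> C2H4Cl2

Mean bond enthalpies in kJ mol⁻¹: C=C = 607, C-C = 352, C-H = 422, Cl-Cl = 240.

Let D be the C-Cl bond energy.
Σ(broken) = 4×422 + 1×607 + 1×240 = 2535
Σ(formed) = 1×352 + 2×D + 4×422 = 2040 + 2D
ΔH = Σ(broken) − Σ(formed) = (2535) − (2040 + 2D) = +495 − 2D
Setting this equal to −143 kJ gives 2D = 638, so D = 319 kJ/mol.

D(C-Cl) ≈ 319 kJ/mol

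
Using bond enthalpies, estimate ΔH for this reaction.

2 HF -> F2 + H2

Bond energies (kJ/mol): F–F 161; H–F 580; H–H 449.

Bonds broken (reactants):
  H–F: 2 × 580 = 1160
  Σ(broken) = 1160 kJ
Bonds formed (products):
  F–F: 1 × 161 = 161
  H–H: 1 × 449 = 449
  Σ(formed) = 610 kJ
ΔH = Σ(broken) − Σ(formed) = 1160 − 610 = +550 kJ

ΔH ≈ +550 kJ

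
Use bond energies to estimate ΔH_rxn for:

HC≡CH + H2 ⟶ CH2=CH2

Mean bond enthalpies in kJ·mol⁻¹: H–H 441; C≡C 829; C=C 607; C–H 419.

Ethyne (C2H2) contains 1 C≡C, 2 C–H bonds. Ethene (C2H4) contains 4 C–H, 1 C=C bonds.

ΔH ≈ −175 kJ

Bonds broken (reactants):
  C≡C: 1 × 829 = 829
  C–H: 2 × 419 = 838
  H–H: 1 × 441 = 441
  Σ(broken) = 2108 kJ
Bonds formed (products):
  C–H: 4 × 419 = 1676
  C=C: 1 × 607 = 607
  Σ(formed) = 2283 kJ
ΔH = Σ(broken) − Σ(formed) = 2108 − 2283 = −175 kJ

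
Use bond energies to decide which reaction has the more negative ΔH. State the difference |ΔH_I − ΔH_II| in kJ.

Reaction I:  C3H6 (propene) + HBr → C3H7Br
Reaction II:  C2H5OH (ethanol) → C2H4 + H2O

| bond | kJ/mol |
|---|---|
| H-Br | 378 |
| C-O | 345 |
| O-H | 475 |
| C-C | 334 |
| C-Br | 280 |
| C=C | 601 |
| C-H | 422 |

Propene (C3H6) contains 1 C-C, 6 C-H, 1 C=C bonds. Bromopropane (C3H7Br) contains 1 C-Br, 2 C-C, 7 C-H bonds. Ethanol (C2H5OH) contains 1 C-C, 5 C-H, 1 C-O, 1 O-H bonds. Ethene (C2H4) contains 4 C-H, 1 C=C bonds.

Reaction I:
  Bonds broken (reactants):
    C-C: 1 × 334 = 334
    C-H: 6 × 422 = 2532
    C=C: 1 × 601 = 601
    H-Br: 1 × 378 = 378
    Σ(broken) = 3845 kJ
  Bonds formed (products):
    C-Br: 1 × 280 = 280
    C-C: 2 × 334 = 668
    C-H: 7 × 422 = 2954
    Σ(formed) = 3902 kJ
  ΔH_I = 3845 − 3902 = −57 kJ
Reaction II:
  Bonds broken (reactants):
    C-C: 1 × 334 = 334
    C-H: 5 × 422 = 2110
    C-O: 1 × 345 = 345
    O-H: 1 × 475 = 475
    Σ(broken) = 3264 kJ
  Bonds formed (products):
    C-H: 4 × 422 = 1688
    C=C: 1 × 601 = 601
    O-H: 2 × 475 = 950
    Σ(formed) = 3239 kJ
  ΔH_II = 3264 − 3239 = +25 kJ
ΔH_I − ΔH_II = −82 kJ, so reaction I has the more negative ΔH; |ΔH_I − ΔH_II| = 82 kJ.

Reaction I, by 82 kJ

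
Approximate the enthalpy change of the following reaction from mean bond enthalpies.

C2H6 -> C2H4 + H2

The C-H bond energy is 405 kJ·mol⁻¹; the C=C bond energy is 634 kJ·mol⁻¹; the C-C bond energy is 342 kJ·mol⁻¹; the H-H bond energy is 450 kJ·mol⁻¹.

Bonds broken (reactants):
  C-C: 1 × 342 = 342
  C-H: 6 × 405 = 2430
  Σ(broken) = 2772 kJ
Bonds formed (products):
  C-H: 4 × 405 = 1620
  C=C: 1 × 634 = 634
  H-H: 1 × 450 = 450
  Σ(formed) = 2704 kJ
ΔH = Σ(broken) − Σ(formed) = 2772 − 2704 = +68 kJ

ΔH ≈ +68 kJ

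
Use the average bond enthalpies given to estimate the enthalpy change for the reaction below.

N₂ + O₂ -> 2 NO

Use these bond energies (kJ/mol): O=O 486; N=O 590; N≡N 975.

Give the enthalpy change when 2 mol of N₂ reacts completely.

ΔH = +562 kJ

Bonds broken (reactants):
  N≡N: 1 × 975 = 975
  O=O: 1 × 486 = 486
  Σ(broken) = 1461 kJ
Bonds formed (products):
  N=O: 2 × 590 = 1180
  Σ(formed) = 1180 kJ
ΔH = Σ(broken) − Σ(formed) = 1461 − 1180 = +281 kJ
For 2× the reaction as written: 2 × (+281) = +562 kJ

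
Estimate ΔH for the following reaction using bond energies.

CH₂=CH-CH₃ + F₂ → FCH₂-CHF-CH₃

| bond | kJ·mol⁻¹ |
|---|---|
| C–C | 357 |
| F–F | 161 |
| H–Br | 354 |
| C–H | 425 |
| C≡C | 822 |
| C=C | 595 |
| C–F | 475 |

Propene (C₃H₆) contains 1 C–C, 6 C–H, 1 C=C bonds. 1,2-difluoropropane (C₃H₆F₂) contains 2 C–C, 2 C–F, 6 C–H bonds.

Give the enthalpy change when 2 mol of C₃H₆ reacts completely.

ΔH = −1102 kJ

Bonds broken (reactants):
  C–C: 1 × 357 = 357
  C–H: 6 × 425 = 2550
  C=C: 1 × 595 = 595
  F–F: 1 × 161 = 161
  Σ(broken) = 3663 kJ
Bonds formed (products):
  C–C: 2 × 357 = 714
  C–F: 2 × 475 = 950
  C–H: 6 × 425 = 2550
  Σ(formed) = 4214 kJ
ΔH = Σ(broken) − Σ(formed) = 3663 − 4214 = −551 kJ
For 2× the reaction as written: 2 × (−551) = −1102 kJ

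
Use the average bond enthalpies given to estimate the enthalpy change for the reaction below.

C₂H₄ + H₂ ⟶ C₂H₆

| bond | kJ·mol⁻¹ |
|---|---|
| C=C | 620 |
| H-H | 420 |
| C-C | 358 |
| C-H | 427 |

ΔH ≈ −172 kJ

Bonds broken (reactants):
  C-H: 4 × 427 = 1708
  C=C: 1 × 620 = 620
  H-H: 1 × 420 = 420
  Σ(broken) = 2748 kJ
Bonds formed (products):
  C-C: 1 × 358 = 358
  C-H: 6 × 427 = 2562
  Σ(formed) = 2920 kJ
ΔH = Σ(broken) − Σ(formed) = 2748 − 2920 = −172 kJ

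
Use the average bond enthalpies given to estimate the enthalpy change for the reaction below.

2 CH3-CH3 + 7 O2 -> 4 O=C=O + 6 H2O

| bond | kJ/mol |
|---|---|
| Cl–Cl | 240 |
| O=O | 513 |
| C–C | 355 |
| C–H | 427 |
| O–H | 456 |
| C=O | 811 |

ΔH ≈ −2535 kJ

Bonds broken (reactants):
  C–C: 2 × 355 = 710
  C–H: 12 × 427 = 5124
  O=O: 7 × 513 = 3591
  Σ(broken) = 9425 kJ
Bonds formed (products):
  C=O: 8 × 811 = 6488
  O–H: 12 × 456 = 5472
  Σ(formed) = 11960 kJ
ΔH = Σ(broken) − Σ(formed) = 9425 − 11960 = −2535 kJ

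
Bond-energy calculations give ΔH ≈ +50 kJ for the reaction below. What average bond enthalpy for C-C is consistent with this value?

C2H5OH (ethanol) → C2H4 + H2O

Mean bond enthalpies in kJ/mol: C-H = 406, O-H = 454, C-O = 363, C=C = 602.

D(C-C) ≈ 337 kJ/mol

Let D be the C-C bond energy.
Σ(broken) = 1×D + 5×406 + 1×363 + 1×454 = 2847 + D
Σ(formed) = 4×406 + 1×602 + 2×454 = 3134
ΔH = Σ(broken) − Σ(formed) = (2847 + D) − (3134) = −287 + D
Setting this equal to +50 kJ gives D = 337 kJ/mol.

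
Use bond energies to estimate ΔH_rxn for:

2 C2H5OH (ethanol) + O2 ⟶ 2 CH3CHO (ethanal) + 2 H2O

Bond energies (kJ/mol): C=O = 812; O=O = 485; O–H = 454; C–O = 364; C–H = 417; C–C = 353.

Bonds broken (reactants):
  C–C: 2 × 353 = 706
  C–H: 10 × 417 = 4170
  C–O: 2 × 364 = 728
  O–H: 2 × 454 = 908
  O=O: 1 × 485 = 485
  Σ(broken) = 6997 kJ
Bonds formed (products):
  C–C: 2 × 353 = 706
  C–H: 8 × 417 = 3336
  C=O: 2 × 812 = 1624
  O–H: 4 × 454 = 1816
  Σ(formed) = 7482 kJ
ΔH = Σ(broken) − Σ(formed) = 6997 − 7482 = −485 kJ

ΔH ≈ −485 kJ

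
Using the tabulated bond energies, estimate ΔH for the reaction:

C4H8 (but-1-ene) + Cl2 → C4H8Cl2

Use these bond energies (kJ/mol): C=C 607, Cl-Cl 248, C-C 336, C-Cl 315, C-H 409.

ΔH ≈ −111 kJ

Bonds broken (reactants):
  C-C: 2 × 336 = 672
  C-H: 8 × 409 = 3272
  C=C: 1 × 607 = 607
  Cl-Cl: 1 × 248 = 248
  Σ(broken) = 4799 kJ
Bonds formed (products):
  C-C: 3 × 336 = 1008
  C-Cl: 2 × 315 = 630
  C-H: 8 × 409 = 3272
  Σ(formed) = 4910 kJ
ΔH = Σ(broken) − Σ(formed) = 4799 − 4910 = −111 kJ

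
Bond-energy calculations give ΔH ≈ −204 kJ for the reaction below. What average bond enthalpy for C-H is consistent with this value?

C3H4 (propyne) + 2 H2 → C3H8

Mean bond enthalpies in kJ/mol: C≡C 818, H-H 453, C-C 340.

D(C-H) ≈ 397 kJ/mol

Let D be the C-H bond energy.
Σ(broken) = 1×818 + 1×340 + 4×D + 2×453 = 2064 + 4D
Σ(formed) = 2×340 + 8×D = 680 + 8D
ΔH = Σ(broken) − Σ(formed) = (2064 + 4D) − (680 + 8D) = +1384 − 4D
Setting this equal to −204 kJ gives 4D = 1588, so D = 397 kJ/mol.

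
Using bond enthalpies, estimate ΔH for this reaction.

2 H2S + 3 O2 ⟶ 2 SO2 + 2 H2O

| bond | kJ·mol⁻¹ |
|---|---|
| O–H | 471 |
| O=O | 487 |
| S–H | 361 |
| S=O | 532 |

Bonds broken (reactants):
  O=O: 3 × 487 = 1461
  S–H: 4 × 361 = 1444
  Σ(broken) = 2905 kJ
Bonds formed (products):
  O–H: 4 × 471 = 1884
  S=O: 4 × 532 = 2128
  Σ(formed) = 4012 kJ
ΔH = Σ(broken) − Σ(formed) = 2905 − 4012 = −1107 kJ

ΔH ≈ −1107 kJ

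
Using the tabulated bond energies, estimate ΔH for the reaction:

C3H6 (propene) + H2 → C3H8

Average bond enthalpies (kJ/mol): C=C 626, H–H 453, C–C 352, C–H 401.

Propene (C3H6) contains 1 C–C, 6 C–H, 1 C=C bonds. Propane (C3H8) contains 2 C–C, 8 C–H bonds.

ΔH ≈ −75 kJ

Bonds broken (reactants):
  C–C: 1 × 352 = 352
  C–H: 6 × 401 = 2406
  C=C: 1 × 626 = 626
  H–H: 1 × 453 = 453
  Σ(broken) = 3837 kJ
Bonds formed (products):
  C–C: 2 × 352 = 704
  C–H: 8 × 401 = 3208
  Σ(formed) = 3912 kJ
ΔH = Σ(broken) − Σ(formed) = 3837 − 3912 = −75 kJ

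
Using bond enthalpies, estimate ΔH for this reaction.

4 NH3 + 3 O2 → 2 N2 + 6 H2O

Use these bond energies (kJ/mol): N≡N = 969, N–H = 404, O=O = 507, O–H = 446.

Bonds broken (reactants):
  N–H: 12 × 404 = 4848
  O=O: 3 × 507 = 1521
  Σ(broken) = 6369 kJ
Bonds formed (products):
  N≡N: 2 × 969 = 1938
  O–H: 12 × 446 = 5352
  Σ(formed) = 7290 kJ
ΔH = Σ(broken) − Σ(formed) = 6369 − 7290 = −921 kJ

ΔH ≈ −921 kJ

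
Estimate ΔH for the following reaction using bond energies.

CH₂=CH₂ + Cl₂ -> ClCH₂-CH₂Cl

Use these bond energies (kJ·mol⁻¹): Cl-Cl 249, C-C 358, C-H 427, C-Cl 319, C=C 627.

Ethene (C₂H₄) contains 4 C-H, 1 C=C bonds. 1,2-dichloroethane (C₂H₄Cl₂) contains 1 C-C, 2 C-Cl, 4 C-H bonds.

ΔH ≈ −120 kJ

Bonds broken (reactants):
  C-H: 4 × 427 = 1708
  C=C: 1 × 627 = 627
  Cl-Cl: 1 × 249 = 249
  Σ(broken) = 2584 kJ
Bonds formed (products):
  C-C: 1 × 358 = 358
  C-Cl: 2 × 319 = 638
  C-H: 4 × 427 = 1708
  Σ(formed) = 2704 kJ
ΔH = Σ(broken) − Σ(formed) = 2584 − 2704 = −120 kJ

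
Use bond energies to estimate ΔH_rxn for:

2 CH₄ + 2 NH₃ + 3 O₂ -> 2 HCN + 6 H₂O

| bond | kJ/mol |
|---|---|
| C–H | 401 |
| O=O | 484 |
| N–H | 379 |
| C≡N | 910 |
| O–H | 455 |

ΔH ≈ −1148 kJ

Bonds broken (reactants):
  C–H: 8 × 401 = 3208
  N–H: 6 × 379 = 2274
  O=O: 3 × 484 = 1452
  Σ(broken) = 6934 kJ
Bonds formed (products):
  C≡N: 2 × 910 = 1820
  C–H: 2 × 401 = 802
  O–H: 12 × 455 = 5460
  Σ(formed) = 8082 kJ
ΔH = Σ(broken) − Σ(formed) = 6934 − 8082 = −1148 kJ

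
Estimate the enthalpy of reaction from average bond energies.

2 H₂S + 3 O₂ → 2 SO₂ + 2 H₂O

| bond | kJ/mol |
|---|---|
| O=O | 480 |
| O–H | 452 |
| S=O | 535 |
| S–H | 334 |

Bonds broken (reactants):
  O=O: 3 × 480 = 1440
  S–H: 4 × 334 = 1336
  Σ(broken) = 2776 kJ
Bonds formed (products):
  O–H: 4 × 452 = 1808
  S=O: 4 × 535 = 2140
  Σ(formed) = 3948 kJ
ΔH = Σ(broken) − Σ(formed) = 2776 − 3948 = −1172 kJ

ΔH ≈ −1172 kJ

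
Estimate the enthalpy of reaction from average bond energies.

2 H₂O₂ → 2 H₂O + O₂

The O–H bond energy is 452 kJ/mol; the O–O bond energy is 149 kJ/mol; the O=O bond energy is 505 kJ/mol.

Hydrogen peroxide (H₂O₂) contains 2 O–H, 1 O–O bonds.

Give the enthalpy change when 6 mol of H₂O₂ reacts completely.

Bonds broken (reactants):
  O–H: 4 × 452 = 1808
  O–O: 2 × 149 = 298
  Σ(broken) = 2106 kJ
Bonds formed (products):
  O–H: 4 × 452 = 1808
  O=O: 1 × 505 = 505
  Σ(formed) = 2313 kJ
ΔH = Σ(broken) − Σ(formed) = 2106 − 2313 = −207 kJ
For 3× the reaction as written: 3 × (−207) = −621 kJ

ΔH = −621 kJ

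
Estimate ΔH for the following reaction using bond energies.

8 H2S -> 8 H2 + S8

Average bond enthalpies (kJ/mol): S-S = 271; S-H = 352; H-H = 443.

Bonds broken (reactants):
  S-H: 16 × 352 = 5632
  Σ(broken) = 5632 kJ
Bonds formed (products):
  H-H: 8 × 443 = 3544
  S-S: 8 × 271 = 2168
  Σ(formed) = 5712 kJ
ΔH = Σ(broken) − Σ(formed) = 5632 − 5712 = −80 kJ

ΔH ≈ −80 kJ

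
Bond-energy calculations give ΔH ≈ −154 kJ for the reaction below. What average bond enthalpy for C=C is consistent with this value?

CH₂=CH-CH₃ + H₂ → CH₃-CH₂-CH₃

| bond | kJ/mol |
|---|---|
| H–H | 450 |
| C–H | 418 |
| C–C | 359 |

D(C=C) ≈ 591 kJ/mol

Let D be the C=C bond energy.
Σ(broken) = 1×359 + 6×418 + 1×D + 1×450 = 3317 + D
Σ(formed) = 2×359 + 8×418 = 4062
ΔH = Σ(broken) − Σ(formed) = (3317 + D) − (4062) = −745 + D
Setting this equal to −154 kJ gives D = 591 kJ/mol.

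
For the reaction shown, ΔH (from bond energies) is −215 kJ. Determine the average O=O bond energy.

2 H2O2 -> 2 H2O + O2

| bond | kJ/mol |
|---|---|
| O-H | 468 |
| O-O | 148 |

D(O=O) ≈ 511 kJ/mol

Let D be the O=O bond energy.
Σ(broken) = 4×468 + 2×148 = 2168
Σ(formed) = 4×468 + 1×D = 1872 + D
ΔH = Σ(broken) − Σ(formed) = (2168) − (1872 + D) = +296 − D
Setting this equal to −215 kJ gives D = 511 kJ/mol.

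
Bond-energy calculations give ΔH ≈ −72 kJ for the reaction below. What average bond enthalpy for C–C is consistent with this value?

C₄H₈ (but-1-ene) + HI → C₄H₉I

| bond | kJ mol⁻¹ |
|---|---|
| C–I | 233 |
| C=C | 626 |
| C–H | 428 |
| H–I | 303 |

D(C–C) ≈ 340 kJ/mol

Let D be the C–C bond energy.
Σ(broken) = 2×D + 8×428 + 1×626 + 1×303 = 4353 + 2D
Σ(formed) = 3×D + 9×428 + 1×233 = 4085 + 3D
ΔH = Σ(broken) − Σ(formed) = (4353 + 2D) − (4085 + 3D) = +268 − D
Setting this equal to −72 kJ gives D = 340 kJ/mol.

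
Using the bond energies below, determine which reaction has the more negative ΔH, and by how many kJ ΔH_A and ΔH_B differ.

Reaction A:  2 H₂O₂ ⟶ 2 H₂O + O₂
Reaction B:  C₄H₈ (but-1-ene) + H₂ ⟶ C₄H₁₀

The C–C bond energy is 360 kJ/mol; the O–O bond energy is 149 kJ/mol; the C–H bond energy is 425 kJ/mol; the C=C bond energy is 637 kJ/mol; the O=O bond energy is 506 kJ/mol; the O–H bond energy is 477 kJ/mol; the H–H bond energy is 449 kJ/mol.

Reaction A, by 84 kJ

Reaction A:
  Bonds broken (reactants):
    O–H: 4 × 477 = 1908
    O–O: 2 × 149 = 298
    Σ(broken) = 2206 kJ
  Bonds formed (products):
    O–H: 4 × 477 = 1908
    O=O: 1 × 506 = 506
    Σ(formed) = 2414 kJ
  ΔH_A = 2206 − 2414 = −208 kJ
Reaction B:
  Bonds broken (reactants):
    C–C: 2 × 360 = 720
    C–H: 8 × 425 = 3400
    C=C: 1 × 637 = 637
    H–H: 1 × 449 = 449
    Σ(broken) = 5206 kJ
  Bonds formed (products):
    C–C: 3 × 360 = 1080
    C–H: 10 × 425 = 4250
    Σ(formed) = 5330 kJ
  ΔH_B = 5206 − 5330 = −124 kJ
ΔH_A − ΔH_B = −84 kJ, so reaction A has the more negative ΔH; |ΔH_A − ΔH_B| = 84 kJ.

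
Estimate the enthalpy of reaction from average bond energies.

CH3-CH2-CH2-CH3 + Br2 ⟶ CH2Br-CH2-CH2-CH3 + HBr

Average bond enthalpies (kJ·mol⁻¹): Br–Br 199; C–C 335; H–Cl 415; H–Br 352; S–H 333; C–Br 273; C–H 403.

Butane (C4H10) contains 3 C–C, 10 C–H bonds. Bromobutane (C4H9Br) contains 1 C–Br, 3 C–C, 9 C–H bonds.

Bonds broken (reactants):
  Br–Br: 1 × 199 = 199
  C–C: 3 × 335 = 1005
  C–H: 10 × 403 = 4030
  Σ(broken) = 5234 kJ
Bonds formed (products):
  C–Br: 1 × 273 = 273
  C–C: 3 × 335 = 1005
  C–H: 9 × 403 = 3627
  H–Br: 1 × 352 = 352
  Σ(formed) = 5257 kJ
ΔH = Σ(broken) − Σ(formed) = 5234 − 5257 = −23 kJ

ΔH ≈ −23 kJ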